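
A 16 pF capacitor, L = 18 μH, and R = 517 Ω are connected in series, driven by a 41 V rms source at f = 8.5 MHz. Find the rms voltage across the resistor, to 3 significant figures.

38.0 V

ω = 2πf = 5.341e+07 rad/s
X_L = ωL = 961 Ω
X_C = 1/(ωC) = 1170 Ω
Net reactance X = X_L − X_C = -209 Ω
Z = 517 − j209 Ω
|Z| = √(517² + 209²) = 558 Ω
I = V/|Z| = 73.5 mA
V_R = I·|Z_R| = 0.0735 × 517 = 38.0 V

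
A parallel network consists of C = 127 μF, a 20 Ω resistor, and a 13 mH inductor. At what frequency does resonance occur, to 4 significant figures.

123.9 Hz

ω₀ = 1/√(LC) = 1/√(0.013 × 0.000127) = 778.3 rad/s
f₀ = ω₀/(2π) = 123.9 Hz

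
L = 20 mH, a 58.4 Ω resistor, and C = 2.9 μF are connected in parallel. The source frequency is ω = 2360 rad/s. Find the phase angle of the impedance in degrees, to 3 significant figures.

39.9°

X_L = ωL = 47.2 Ω
X_C = 1/(ωC) = 146 Ω
Parallel: admittances add. Y = 1/R + 1/(jωL) + jωC
Y = (0.0171 − j0.0143) S
|Y| = 0.0223 S → |Z| = 1/|Y| = 44.8 Ω, ∠Z = −∠Y = 39.9°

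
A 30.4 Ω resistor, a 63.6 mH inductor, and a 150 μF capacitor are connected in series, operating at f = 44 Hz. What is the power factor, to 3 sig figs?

0.978

ω = 2πf = 276.5 rad/s
X_L = ωL = 17.6 Ω
X_C = 1/(ωC) = 24.1 Ω
Net reactance X = X_L − X_C = -6.53 Ω
Z = 30.4 − j6.53 Ω
|Z| = √(30.4² + 6.53²) = 31.1 Ω
∠Z = arctan(-6.53/30.4) = -12.1°
cos φ = cos(-12.1°) = 0.978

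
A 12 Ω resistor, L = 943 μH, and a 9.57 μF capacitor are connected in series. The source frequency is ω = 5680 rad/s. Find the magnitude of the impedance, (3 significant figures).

17.7 Ω

X_L = ωL = 5.36 Ω
X_C = 1/(ωC) = 18.4 Ω
Net reactance X = X_L − X_C = -13.0 Ω
Z = 12.0 − j13.0 Ω
|Z| = √(12.0² + 13.0²) = 17.7 Ω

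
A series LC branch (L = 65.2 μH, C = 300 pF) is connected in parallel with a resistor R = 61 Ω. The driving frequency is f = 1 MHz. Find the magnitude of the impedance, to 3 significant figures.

54.5 Ω

ω = 2πf = 6.283e+06 rad/s
X_L = ωL = 410 Ω
X_C = 1/(ωC) = 531 Ω
Branch 1: Z₁ = R = 61.0 Ω
Branch 2 (series LC): Z₂ = j(X_L − X_C) = −j121 Ω
Parallel: Z = Z₁Z₂/(Z₁+Z₂), |Z| = 54.5 Ω, ∠Z = -26.8°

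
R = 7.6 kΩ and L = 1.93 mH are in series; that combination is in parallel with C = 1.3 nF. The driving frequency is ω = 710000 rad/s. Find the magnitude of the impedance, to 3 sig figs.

1100 Ω

X_L = ωL = 1370 Ω
X_C = 1/(ωC) = 1080 Ω
Branch 1 (R+jX_L): Z₁ = 7600 + j1370 Ω, |Z₁| = 7720 Ω
Branch 2 (−jX_C): Z₂ = −j1080 Ω
Parallel: Z = Z₁Z₂/(Z₁+Z₂), |Z| = 1100 Ω, ∠Z = -81.9°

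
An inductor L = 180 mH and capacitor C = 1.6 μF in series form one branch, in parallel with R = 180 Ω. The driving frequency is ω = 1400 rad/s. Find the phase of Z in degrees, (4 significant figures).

X_L = ωL = 252.0 Ω
X_C = 1/(ωC) = 446.4 Ω
Branch 1: Z₁ = R = 180.0 Ω
Branch 2 (series LC): Z₂ = j(X_L − X_C) = −j194.4 Ω
Parallel: Z = Z₁Z₂/(Z₁+Z₂), |Z| = 132.1 Ω, ∠Z = -42.79°

-42.79°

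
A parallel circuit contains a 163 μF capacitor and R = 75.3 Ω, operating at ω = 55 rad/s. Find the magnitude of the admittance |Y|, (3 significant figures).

16.0 mS

X_C = 1/(ωC) = 112 Ω
Parallel: admittances add. Y = 1/R + jωC
Y = (0.0133 + j0.00897) S
|Y| = 0.0160 S → |Z| = 1/|Y| = 62.4 Ω, ∠Z = −∠Y = -34.0°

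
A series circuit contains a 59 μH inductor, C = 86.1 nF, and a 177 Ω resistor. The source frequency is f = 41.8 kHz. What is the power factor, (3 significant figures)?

0.987

ω = 2πf = 262600 rad/s
X_L = ωL = 15.5 Ω
X_C = 1/(ωC) = 44.2 Ω
Net reactance X = X_L − X_C = -28.7 Ω
Z = 177 − j28.7 Ω
|Z| = √(177² + 28.7²) = 179 Ω
∠Z = arctan(-28.7/177) = -9.22°
cos φ = cos(-9.22°) = 0.987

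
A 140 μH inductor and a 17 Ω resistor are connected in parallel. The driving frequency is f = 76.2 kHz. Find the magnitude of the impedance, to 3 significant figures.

ω = 2πf = 478800 rad/s
X_L = ωL = 67.0 Ω
Parallel: admittances add. Y = 1/R + 1/(jωL)
Y = (0.0588 − j0.0149) S
|Y| = 0.0607 S → |Z| = 1/|Y| = 16.5 Ω, ∠Z = −∠Y = 14.2°

16.5 Ω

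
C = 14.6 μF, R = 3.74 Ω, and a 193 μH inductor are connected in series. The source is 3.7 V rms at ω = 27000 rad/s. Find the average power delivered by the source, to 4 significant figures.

2.422 W

X_L = ωL = 5.211 Ω
X_C = 1/(ωC) = 2.537 Ω
Net reactance X = X_L − X_C = 2.674 Ω
Z = 3.740 + j2.674 Ω
|Z| = √(3.740² + 2.674²) = 4.598 Ω
∠Z = arctan(2.674/3.740) = 35.57°
I = V/|Z| = 804.7 mA
P = VI cos φ = 3.7 × 0.8047 × cos(35.57°) = 2.422 W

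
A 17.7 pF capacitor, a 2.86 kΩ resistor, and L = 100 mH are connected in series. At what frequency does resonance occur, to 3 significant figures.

ω₀ = 1/√(LC) = 1/√(0.1 × 1.77e-11) = 751600 rad/s
f₀ = ω₀/(2π) = 120 kHz

120 kHz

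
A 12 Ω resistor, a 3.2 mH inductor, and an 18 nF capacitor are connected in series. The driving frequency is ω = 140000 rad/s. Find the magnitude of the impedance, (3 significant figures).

X_L = ωL = 448 Ω
X_C = 1/(ωC) = 397 Ω
Net reactance X = X_L − X_C = 51.2 Ω
Z = 12.0 + j51.2 Ω
|Z| = √(12.0² + 51.2²) = 52.6 Ω

52.6 Ω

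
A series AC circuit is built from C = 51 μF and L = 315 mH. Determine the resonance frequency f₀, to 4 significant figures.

ω₀ = 1/√(LC) = 1/√(0.315 × 5.1e-05) = 249.5 rad/s
f₀ = ω₀/(2π) = 39.71 Hz

39.71 Hz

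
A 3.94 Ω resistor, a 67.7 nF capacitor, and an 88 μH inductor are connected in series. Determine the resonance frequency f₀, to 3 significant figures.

65.2 kHz

ω₀ = 1/√(LC) = 1/√(8.8e-05 × 6.77e-08) = 409700 rad/s
f₀ = ω₀/(2π) = 65.2 kHz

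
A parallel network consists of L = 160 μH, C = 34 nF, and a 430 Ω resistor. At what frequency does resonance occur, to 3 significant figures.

ω₀ = 1/√(LC) = 1/√(0.00016 × 3.4e-08) = 428700 rad/s
f₀ = ω₀/(2π) = 68.2 kHz

68.2 kHz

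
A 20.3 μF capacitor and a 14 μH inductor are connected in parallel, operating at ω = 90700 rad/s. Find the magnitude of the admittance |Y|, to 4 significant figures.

1.054 S

X_L = ωL = 1.270 Ω
X_C = 1/(ωC) = 0.5431 Ω
Parallel: admittances add. Y = 1/(jωL) + jωC
Y = (0 + j1.054) S
|Y| = 1.054 S → |Z| = 1/|Y| = 0.9491 Ω, ∠Z = −∠Y = -90.00°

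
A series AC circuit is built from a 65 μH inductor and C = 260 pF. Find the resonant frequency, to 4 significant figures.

ω₀ = 1/√(LC) = 1/√(6.5e-05 × 2.6e-10) = 7.692e+06 rad/s
f₀ = ω₀/(2π) = 1.224 MHz

1.224 MHz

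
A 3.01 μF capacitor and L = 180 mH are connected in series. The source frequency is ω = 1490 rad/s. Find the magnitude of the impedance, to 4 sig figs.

X_L = ωL = 268.2 Ω
X_C = 1/(ωC) = 223.0 Ω
Net reactance X = X_L − X_C = 45.23 Ω
Z = j45.23 Ω
|Z| = √(0² + 45.23²) = 45.23 Ω

45.23 Ω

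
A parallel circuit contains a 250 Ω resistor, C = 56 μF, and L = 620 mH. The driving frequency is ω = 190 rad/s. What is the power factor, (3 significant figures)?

0.881

X_L = ωL = 118 Ω
X_C = 1/(ωC) = 94.0 Ω
Parallel: admittances add. Y = 1/R + 1/(jωL) + jωC
Y = (0.00400 + j0.00215) S
|Y| = 0.00454 S → |Z| = 1/|Y| = 220 Ω, ∠Z = −∠Y = -28.3°
cos φ = cos(-28.3°) = 0.881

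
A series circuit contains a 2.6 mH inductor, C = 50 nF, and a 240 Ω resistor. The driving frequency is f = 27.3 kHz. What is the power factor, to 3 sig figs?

0.589

ω = 2πf = 171500 rad/s
X_L = ωL = 446 Ω
X_C = 1/(ωC) = 117 Ω
Net reactance X = X_L − X_C = 329 Ω
Z = 240 + j329 Ω
|Z| = √(240² + 329²) = 408 Ω
∠Z = arctan(329/240) = 53.9°
cos φ = cos(53.9°) = 0.589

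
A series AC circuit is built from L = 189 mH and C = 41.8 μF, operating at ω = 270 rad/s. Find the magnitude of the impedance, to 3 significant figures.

37.6 Ω

X_L = ωL = 51.0 Ω
X_C = 1/(ωC) = 88.6 Ω
Net reactance X = X_L − X_C = -37.6 Ω
Z = − j37.6 Ω
|Z| = √(0² + 37.6²) = 37.6 Ω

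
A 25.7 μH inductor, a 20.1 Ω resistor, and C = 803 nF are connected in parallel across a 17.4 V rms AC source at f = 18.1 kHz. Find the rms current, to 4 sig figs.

ω = 2πf = 113700 rad/s
X_L = ωL = 2.923 Ω
X_C = 1/(ωC) = 10.95 Ω
Parallel: admittances add. Y = 1/R + 1/(jωL) + jωC
Y = (0.04975 − j0.2508) S
|Y| = 0.2557 S → |Z| = 1/|Y| = 3.911 Ω, ∠Z = −∠Y = 78.78°
I = V/|Z| = 17.4/3.911 = 4.449 A

4.449 A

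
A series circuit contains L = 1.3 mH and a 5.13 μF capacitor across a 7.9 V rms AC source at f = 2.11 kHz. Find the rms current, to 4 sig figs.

ω = 2πf = 13260 rad/s
X_L = ωL = 17.23 Ω
X_C = 1/(ωC) = 14.70 Ω
Net reactance X = X_L − X_C = 2.531 Ω
Z = j2.531 Ω
|Z| = √(0² + 2.531²) = 2.531 Ω
I = V/|Z| = 7.9/2.531 = 3.121 A

3.121 A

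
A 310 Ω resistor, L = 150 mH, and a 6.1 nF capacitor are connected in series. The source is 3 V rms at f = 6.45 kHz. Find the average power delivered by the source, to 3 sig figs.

ω = 2πf = 40530 rad/s
X_L = ωL = 6080 Ω
X_C = 1/(ωC) = 4050 Ω
Net reactance X = X_L − X_C = 2030 Ω
Z = 310 + j2030 Ω
|Z| = √(310² + 2030²) = 2060 Ω
∠Z = arctan(2030/310) = 81.3°
I = V/|Z| = 1.46 mA
P = VI cos φ = 3 × 0.00146 × cos(81.3°) = 659 μW

659 μW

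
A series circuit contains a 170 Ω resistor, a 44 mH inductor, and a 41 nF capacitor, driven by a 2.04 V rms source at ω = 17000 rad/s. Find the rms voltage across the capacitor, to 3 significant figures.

4.14 V

X_L = ωL = 748 Ω
X_C = 1/(ωC) = 1430 Ω
Net reactance X = X_L − X_C = -687 Ω
Z = 170 − j687 Ω
|Z| = √(170² + 687²) = 707 Ω
I = V/|Z| = 2.88 mA
V_C = I·|Z_C| = 0.00288 × 1430 = 4.14 V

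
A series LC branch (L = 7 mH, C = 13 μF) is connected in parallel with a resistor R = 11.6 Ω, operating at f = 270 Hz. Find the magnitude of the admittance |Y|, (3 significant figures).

ω = 2πf = 1696 rad/s
X_L = ωL = 11.9 Ω
X_C = 1/(ωC) = 45.3 Ω
Branch 1: Z₁ = R = 11.6 Ω
Branch 2 (series LC): Z₂ = j(X_L − X_C) = −j33.5 Ω
Parallel: Z = Z₁Z₂/(Z₁+Z₂), |Z| = 11.0 Ω, ∠Z = -19.1°
|Y| = 1/|Z| = 91.2 mS

91.2 mS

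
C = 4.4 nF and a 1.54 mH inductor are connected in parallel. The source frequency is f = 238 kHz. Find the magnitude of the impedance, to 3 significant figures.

ω = 2πf = 1.495e+06 rad/s
X_L = ωL = 2300 Ω
X_C = 1/(ωC) = 152 Ω
Parallel: admittances add. Y = 1/(jωL) + jωC
Y = (0 + j0.00615) S
|Y| = 0.00615 S → |Z| = 1/|Y| = 163 Ω, ∠Z = −∠Y = -90.0°

163 Ω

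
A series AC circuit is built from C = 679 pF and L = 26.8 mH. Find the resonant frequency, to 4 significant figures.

ω₀ = 1/√(LC) = 1/√(0.0268 × 6.79e-10) = 234400 rad/s
f₀ = ω₀/(2π) = 37.31 kHz

37.31 kHz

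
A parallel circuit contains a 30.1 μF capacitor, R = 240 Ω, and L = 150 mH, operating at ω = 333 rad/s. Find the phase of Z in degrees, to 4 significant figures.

X_L = ωL = 49.95 Ω
X_C = 1/(ωC) = 99.77 Ω
Parallel: admittances add. Y = 1/R + 1/(jωL) + jωC
Y = (0.004167 − j0.009997) S
|Y| = 0.01083 S → |Z| = 1/|Y| = 92.33 Ω, ∠Z = −∠Y = 67.37°

67.37°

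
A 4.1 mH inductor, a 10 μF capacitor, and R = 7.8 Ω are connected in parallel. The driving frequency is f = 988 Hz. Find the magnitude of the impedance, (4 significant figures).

ω = 2πf = 6208 rad/s
X_L = ωL = 25.45 Ω
X_C = 1/(ωC) = 16.11 Ω
Parallel: admittances add. Y = 1/R + 1/(jωL) + jωC
Y = (0.1282 + j0.02279) S
|Y| = 0.1302 S → |Z| = 1/|Y| = 7.680 Ω, ∠Z = −∠Y = -10.08°

7.680 Ω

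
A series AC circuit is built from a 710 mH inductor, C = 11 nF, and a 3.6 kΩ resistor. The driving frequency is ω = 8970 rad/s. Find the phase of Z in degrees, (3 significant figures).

X_L = ωL = 6370 Ω
X_C = 1/(ωC) = 10100 Ω
Net reactance X = X_L − X_C = -3770 Ω
Z = 3600 − j3770 Ω
|Z| = √(3600² + 3770²) = 5210 Ω
∠Z = arctan(-3770/3600) = -46.3°

-46.3°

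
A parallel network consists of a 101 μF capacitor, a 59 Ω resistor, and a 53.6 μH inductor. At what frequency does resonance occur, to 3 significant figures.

ω₀ = 1/√(LC) = 1/√(5.36e-05 × 0.000101) = 13590 rad/s
f₀ = ω₀/(2π) = 2.16 kHz

2.16 kHz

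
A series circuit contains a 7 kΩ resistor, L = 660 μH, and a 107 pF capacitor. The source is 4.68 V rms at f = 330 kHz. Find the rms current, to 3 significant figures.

ω = 2πf = 2.073e+06 rad/s
X_L = ωL = 1370 Ω
X_C = 1/(ωC) = 4510 Ω
Net reactance X = X_L − X_C = -3140 Ω
Z = 7000 − j3140 Ω
|Z| = √(7000² + 3140²) = 7670 Ω
I = V/|Z| = 4.68/7670 = 610 μA

610 μA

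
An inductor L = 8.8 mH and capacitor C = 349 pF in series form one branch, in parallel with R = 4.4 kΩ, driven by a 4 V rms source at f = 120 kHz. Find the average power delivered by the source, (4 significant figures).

3.636 mW

ω = 2πf = 754000 rad/s
X_L = ωL = 6635 Ω
X_C = 1/(ωC) = 3800 Ω
Branch 1: Z₁ = R = 4400 Ω
Branch 2 (series LC): Z₂ = j(X_L − X_C) = j2835 Ω
Parallel: Z = Z₁Z₂/(Z₁+Z₂), |Z| = 2383 Ω, ∠Z = 57.21°
I = V/|Z| = 1.679 mA
P = VI cos φ = 4 × 0.001679 × cos(57.21°) = 3.636 mW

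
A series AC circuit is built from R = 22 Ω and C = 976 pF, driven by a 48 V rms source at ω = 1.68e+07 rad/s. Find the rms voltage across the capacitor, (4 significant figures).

X_C = 1/(ωC) = 60.99 Ω
Z = 22.00 − j60.99 Ω
|Z| = √(22.00² + 60.99²) = 64.83 Ω
I = V/|Z| = 740.3 mA
V_C = I·|Z_C| = 0.7403 × 60.99 = 45.15 V

45.15 V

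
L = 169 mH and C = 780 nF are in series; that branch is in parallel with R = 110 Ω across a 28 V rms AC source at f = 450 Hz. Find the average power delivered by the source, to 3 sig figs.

ω = 2πf = 2827 rad/s
X_L = ωL = 478 Ω
X_C = 1/(ωC) = 453 Ω
Branch 1: Z₁ = R = 110 Ω
Branch 2 (series LC): Z₂ = j(X_L − X_C) = j24.4 Ω
Parallel: Z = Z₁Z₂/(Z₁+Z₂), |Z| = 23.8 Ω, ∠Z = 77.5°
I = V/|Z| = 1.18 A
P = VI cos φ = 28 × 1.18 × cos(77.5°) = 7.13 W

7.13 W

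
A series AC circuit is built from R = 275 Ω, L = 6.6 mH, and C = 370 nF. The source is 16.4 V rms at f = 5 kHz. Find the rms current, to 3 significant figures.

54.6 mA

ω = 2πf = 31420 rad/s
X_L = ωL = 207 Ω
X_C = 1/(ωC) = 86.0 Ω
Net reactance X = X_L − X_C = 121 Ω
Z = 275 + j121 Ω
|Z| = √(275² + 121²) = 301 Ω
I = V/|Z| = 16.4/301 = 54.6 mA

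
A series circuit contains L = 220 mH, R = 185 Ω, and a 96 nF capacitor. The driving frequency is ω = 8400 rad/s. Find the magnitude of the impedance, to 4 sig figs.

635.4 Ω

X_L = ωL = 1848 Ω
X_C = 1/(ωC) = 1240 Ω
Net reactance X = X_L − X_C = 607.9 Ω
Z = 185.0 + j607.9 Ω
|Z| = √(185.0² + 607.9²) = 635.4 Ω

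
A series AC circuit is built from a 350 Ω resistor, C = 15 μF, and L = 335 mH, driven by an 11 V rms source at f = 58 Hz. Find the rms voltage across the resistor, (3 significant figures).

ω = 2πf = 364.4 rad/s
X_L = ωL = 122 Ω
X_C = 1/(ωC) = 183 Ω
Net reactance X = X_L − X_C = -60.9 Ω
Z = 350 − j60.9 Ω
|Z| = √(350² + 60.9²) = 355 Ω
I = V/|Z| = 31.0 mA
V_R = I·|Z_R| = 0.0310 × 350 = 10.8 V

10.8 V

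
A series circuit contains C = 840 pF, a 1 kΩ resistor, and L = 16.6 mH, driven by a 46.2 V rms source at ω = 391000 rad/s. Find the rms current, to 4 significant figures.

X_L = ωL = 6491 Ω
X_C = 1/(ωC) = 3045 Ω
Net reactance X = X_L − X_C = 3446 Ω
Z = 1000 + j3446 Ω
|Z| = √(1000² + 3446²) = 3588 Ω
I = V/|Z| = 46.2/3588 = 12.88 mA

12.88 mA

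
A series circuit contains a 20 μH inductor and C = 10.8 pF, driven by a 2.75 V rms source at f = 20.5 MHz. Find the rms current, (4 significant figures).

1.481 mA

ω = 2πf = 1.288e+08 rad/s
X_L = ωL = 2576 Ω
X_C = 1/(ωC) = 718.9 Ω
Net reactance X = X_L − X_C = 1857 Ω
Z = j1857 Ω
|Z| = √(0² + 1857²) = 1857 Ω
I = V/|Z| = 2.75/1857 = 1.481 mA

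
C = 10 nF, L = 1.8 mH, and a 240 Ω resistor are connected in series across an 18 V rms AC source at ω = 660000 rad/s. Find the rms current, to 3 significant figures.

16.9 mA

X_L = ωL = 1190 Ω
X_C = 1/(ωC) = 152 Ω
Net reactance X = X_L − X_C = 1040 Ω
Z = 240 + j1040 Ω
|Z| = √(240² + 1040²) = 1060 Ω
I = V/|Z| = 18/1060 = 16.9 mA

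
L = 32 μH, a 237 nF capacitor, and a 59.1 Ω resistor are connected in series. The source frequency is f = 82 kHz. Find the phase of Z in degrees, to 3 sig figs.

7.99°

ω = 2πf = 515200 rad/s
X_L = ωL = 16.5 Ω
X_C = 1/(ωC) = 8.19 Ω
Net reactance X = X_L − X_C = 8.30 Ω
Z = 59.1 + j8.30 Ω
|Z| = √(59.1² + 8.30²) = 59.7 Ω
∠Z = arctan(8.30/59.1) = 7.99°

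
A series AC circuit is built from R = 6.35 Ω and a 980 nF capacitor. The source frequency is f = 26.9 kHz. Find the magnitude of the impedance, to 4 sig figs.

8.762 Ω

ω = 2πf = 169000 rad/s
X_C = 1/(ωC) = 6.037 Ω
Z = 6.350 − j6.037 Ω
|Z| = √(6.350² + 6.037²) = 8.762 Ω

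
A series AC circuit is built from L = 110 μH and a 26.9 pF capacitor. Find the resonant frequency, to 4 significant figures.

ω₀ = 1/√(LC) = 1/√(0.00011 × 2.69e-11) = 1.838e+07 rad/s
f₀ = ω₀/(2π) = 2.926 MHz

2.926 MHz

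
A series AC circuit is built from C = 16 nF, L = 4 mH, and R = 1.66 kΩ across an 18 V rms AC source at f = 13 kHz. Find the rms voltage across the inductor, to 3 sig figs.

ω = 2πf = 81680 rad/s
X_L = ωL = 327 Ω
X_C = 1/(ωC) = 765 Ω
Net reactance X = X_L − X_C = -438 Ω
Z = 1660 − j438 Ω
|Z| = √(1660² + 438²) = 1720 Ω
I = V/|Z| = 10.5 mA
V_L = I·|Z_L| = 0.0105 × 327 = 3.43 V

3.43 V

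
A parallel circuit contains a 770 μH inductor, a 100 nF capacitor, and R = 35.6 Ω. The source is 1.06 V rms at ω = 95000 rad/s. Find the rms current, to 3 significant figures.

30.1 mA

X_L = ωL = 73.1 Ω
X_C = 1/(ωC) = 105 Ω
Parallel: admittances add. Y = 1/R + 1/(jωL) + jωC
Y = (0.0281 − j0.00417) S
|Y| = 0.0284 S → |Z| = 1/|Y| = 35.2 Ω, ∠Z = −∠Y = 8.45°
I = V/|Z| = 1.06/35.2 = 30.1 mA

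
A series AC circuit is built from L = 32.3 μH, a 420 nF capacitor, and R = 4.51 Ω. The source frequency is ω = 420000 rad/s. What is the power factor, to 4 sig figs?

0.4959

X_L = ωL = 13.57 Ω
X_C = 1/(ωC) = 5.669 Ω
Net reactance X = X_L − X_C = 7.897 Ω
Z = 4.510 + j7.897 Ω
|Z| = √(4.510² + 7.897²) = 9.094 Ω
∠Z = arctan(7.897/4.510) = 60.27°
cos φ = cos(60.27°) = 0.4959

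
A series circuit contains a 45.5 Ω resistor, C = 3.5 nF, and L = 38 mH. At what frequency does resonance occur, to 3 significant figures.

ω₀ = 1/√(LC) = 1/√(0.038 × 3.5e-09) = 86710 rad/s
f₀ = ω₀/(2π) = 13.8 kHz

13.8 kHz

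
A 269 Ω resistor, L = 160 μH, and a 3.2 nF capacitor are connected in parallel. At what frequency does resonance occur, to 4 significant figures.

222.4 kHz

ω₀ = 1/√(LC) = 1/√(0.00016 × 3.2e-09) = 1.398e+06 rad/s
f₀ = ω₀/(2π) = 222.4 kHz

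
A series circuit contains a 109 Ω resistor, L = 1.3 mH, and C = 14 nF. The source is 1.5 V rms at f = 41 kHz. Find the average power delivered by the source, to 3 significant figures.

ω = 2πf = 257600 rad/s
X_L = ωL = 335 Ω
X_C = 1/(ωC) = 277 Ω
Net reactance X = X_L − X_C = 57.6 Ω
Z = 109 + j57.6 Ω
|Z| = √(109² + 57.6²) = 123 Ω
∠Z = arctan(57.6/109) = 27.9°
I = V/|Z| = 12.2 mA
P = VI cos φ = 1.5 × 0.0122 × cos(27.9°) = 16.1 mW

16.1 mW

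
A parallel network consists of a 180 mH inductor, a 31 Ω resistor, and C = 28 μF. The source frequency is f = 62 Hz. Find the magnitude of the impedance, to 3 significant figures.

30.8 Ω

ω = 2πf = 389.6 rad/s
X_L = ωL = 70.1 Ω
X_C = 1/(ωC) = 91.7 Ω
Parallel: admittances add. Y = 1/R + 1/(jωL) + jωC
Y = (0.0323 − j0.00335) S
|Y| = 0.0324 S → |Z| = 1/|Y| = 30.8 Ω, ∠Z = −∠Y = 5.94°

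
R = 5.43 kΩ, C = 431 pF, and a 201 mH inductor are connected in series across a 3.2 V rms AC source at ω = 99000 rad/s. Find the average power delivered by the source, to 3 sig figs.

1.32 mW

X_L = ωL = 19900 Ω
X_C = 1/(ωC) = 23400 Ω
Net reactance X = X_L − X_C = -3540 Ω
Z = 5430 − j3540 Ω
|Z| = √(5430² + 3540²) = 6480 Ω
∠Z = arctan(-3540/5430) = -33.1°
I = V/|Z| = 494 μA
P = VI cos φ = 3.2 × 0.000494 × cos(-33.1°) = 1.32 mW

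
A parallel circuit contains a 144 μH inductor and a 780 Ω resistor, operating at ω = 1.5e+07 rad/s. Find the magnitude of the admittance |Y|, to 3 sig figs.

X_L = ωL = 2160 Ω
Parallel: admittances add. Y = 1/R + 1/(jωL)
Y = (0.00128 − j0.000463) S
|Y| = 0.00136 S → |Z| = 1/|Y| = 734 Ω, ∠Z = −∠Y = 19.9°

1.36 mS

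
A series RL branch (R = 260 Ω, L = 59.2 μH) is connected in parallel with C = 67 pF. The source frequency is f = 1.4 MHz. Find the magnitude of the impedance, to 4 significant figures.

820.0 Ω

ω = 2πf = 8.796e+06 rad/s
X_L = ωL = 520.8 Ω
X_C = 1/(ωC) = 1697 Ω
Branch 1 (R+jX_L): Z₁ = 260.0 + j520.8 Ω, |Z₁| = 582.0 Ω
Branch 2 (−jX_C): Z₂ = −j1697 Ω
Parallel: Z = Z₁Z₂/(Z₁+Z₂), |Z| = 820.0 Ω, ∠Z = 51.00°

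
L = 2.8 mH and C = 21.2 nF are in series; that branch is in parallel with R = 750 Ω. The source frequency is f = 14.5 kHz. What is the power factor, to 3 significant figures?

0.331

ω = 2πf = 91110 rad/s
X_L = ωL = 255 Ω
X_C = 1/(ωC) = 518 Ω
Branch 1: Z₁ = R = 750 Ω
Branch 2 (series LC): Z₂ = j(X_L − X_C) = −j263 Ω
Parallel: Z = Z₁Z₂/(Z₁+Z₂), |Z| = 248 Ω, ∠Z = -70.7°
cos φ = cos(-70.7°) = 0.331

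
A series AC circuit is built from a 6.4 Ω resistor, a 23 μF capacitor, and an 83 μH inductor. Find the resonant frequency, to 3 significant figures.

ω₀ = 1/√(LC) = 1/√(8.3e-05 × 2.3e-05) = 22890 rad/s
f₀ = ω₀/(2π) = 3.64 kHz

3.64 kHz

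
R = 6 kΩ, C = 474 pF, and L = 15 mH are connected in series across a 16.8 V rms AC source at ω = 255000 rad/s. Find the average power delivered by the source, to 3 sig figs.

X_L = ωL = 3820 Ω
X_C = 1/(ωC) = 8270 Ω
Net reactance X = X_L − X_C = -4450 Ω
Z = 6000 − j4450 Ω
|Z| = √(6000² + 4450²) = 7470 Ω
∠Z = arctan(-4450/6000) = -36.6°
I = V/|Z| = 2.25 mA
P = VI cos φ = 16.8 × 0.00225 × cos(-36.6°) = 30.4 mW

30.4 mW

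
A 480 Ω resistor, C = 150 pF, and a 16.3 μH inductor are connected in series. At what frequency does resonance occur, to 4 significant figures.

3.219 MHz

ω₀ = 1/√(LC) = 1/√(1.63e-05 × 1.5e-10) = 2.022e+07 rad/s
f₀ = ω₀/(2π) = 3.219 MHz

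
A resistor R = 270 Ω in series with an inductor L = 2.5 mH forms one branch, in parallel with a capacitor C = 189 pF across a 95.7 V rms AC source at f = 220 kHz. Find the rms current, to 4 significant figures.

ω = 2πf = 1.382e+06 rad/s
X_L = ωL = 3456 Ω
X_C = 1/(ωC) = 3828 Ω
Branch 1 (R+jX_L): Z₁ = 270.0 + j3456 Ω, |Z₁| = 3466 Ω
Branch 2 (−jX_C): Z₂ = −j3828 Ω
Parallel: Z = Z₁Z₂/(Z₁+Z₂), |Z| = 28870 Ω, ∠Z = 49.55°
I = V/|Z| = 95.7/28870 = 3.315 mA

3.315 mA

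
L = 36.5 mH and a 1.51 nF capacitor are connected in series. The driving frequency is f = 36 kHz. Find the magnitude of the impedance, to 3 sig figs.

5330 Ω

ω = 2πf = 226200 rad/s
X_L = ωL = 8260 Ω
X_C = 1/(ωC) = 2930 Ω
Net reactance X = X_L − X_C = 5330 Ω
Z = j5330 Ω
|Z| = √(0² + 5330²) = 5330 Ω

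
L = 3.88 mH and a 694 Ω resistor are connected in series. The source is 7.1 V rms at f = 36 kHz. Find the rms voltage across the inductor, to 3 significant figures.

5.57 V

ω = 2πf = 226200 rad/s
X_L = ωL = 878 Ω
Z = 694 + j878 Ω
|Z| = √(694² + 878²) = 1120 Ω
I = V/|Z| = 6.35 mA
V_L = I·|Z_L| = 0.00635 × 878 = 5.57 V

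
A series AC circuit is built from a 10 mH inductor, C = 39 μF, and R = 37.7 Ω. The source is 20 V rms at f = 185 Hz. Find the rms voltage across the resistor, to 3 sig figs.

ω = 2πf = 1162 rad/s
X_L = ωL = 11.6 Ω
X_C = 1/(ωC) = 22.1 Ω
Net reactance X = X_L − X_C = -10.4 Ω
Z = 37.7 − j10.4 Ω
|Z| = √(37.7² + 10.4²) = 39.1 Ω
I = V/|Z| = 511 mA
V_R = I·|Z_R| = 0.511 × 37.7 = 19.3 V

19.3 V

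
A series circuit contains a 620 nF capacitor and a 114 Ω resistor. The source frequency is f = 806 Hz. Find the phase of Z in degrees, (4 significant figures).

ω = 2πf = 5064 rad/s
X_C = 1/(ωC) = 318.5 Ω
Z = 114.0 − j318.5 Ω
|Z| = √(114.0² + 318.5²) = 338.3 Ω
∠Z = arctan(-318.5/114.0) = -70.31°

-70.31°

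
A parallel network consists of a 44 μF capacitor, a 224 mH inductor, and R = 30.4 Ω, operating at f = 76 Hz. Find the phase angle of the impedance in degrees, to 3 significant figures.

-19.5°

ω = 2πf = 477.5 rad/s
X_L = ωL = 107 Ω
X_C = 1/(ωC) = 47.6 Ω
Parallel: admittances add. Y = 1/R + 1/(jωL) + jωC
Y = (0.0329 + j0.0117) S
|Y| = 0.0349 S → |Z| = 1/|Y| = 28.7 Ω, ∠Z = −∠Y = -19.5°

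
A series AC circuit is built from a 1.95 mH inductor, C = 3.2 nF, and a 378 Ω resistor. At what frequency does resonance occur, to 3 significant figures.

63.7 kHz

ω₀ = 1/√(LC) = 1/√(0.00195 × 3.2e-09) = 400300 rad/s
f₀ = ω₀/(2π) = 63.7 kHz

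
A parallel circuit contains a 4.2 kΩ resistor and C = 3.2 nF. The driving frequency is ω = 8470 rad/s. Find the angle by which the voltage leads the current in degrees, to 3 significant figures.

-6.49°

X_C = 1/(ωC) = 36900 Ω
Parallel: admittances add. Y = 1/R + jωC
Y = (0.000238 + j2.71e-05) S
|Y| = 0.000240 S → |Z| = 1/|Y| = 4170 Ω, ∠Z = −∠Y = -6.49°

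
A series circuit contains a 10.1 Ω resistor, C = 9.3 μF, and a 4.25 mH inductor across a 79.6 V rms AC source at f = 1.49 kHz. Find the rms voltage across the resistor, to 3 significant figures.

ω = 2πf = 9362 rad/s
X_L = ωL = 39.8 Ω
X_C = 1/(ωC) = 11.5 Ω
Net reactance X = X_L − X_C = 28.3 Ω
Z = 10.1 + j28.3 Ω
|Z| = √(10.1² + 28.3²) = 30.1 Ω
I = V/|Z| = 2.65 A
V_R = I·|Z_R| = 2.65 × 10.1 = 26.8 V

26.8 V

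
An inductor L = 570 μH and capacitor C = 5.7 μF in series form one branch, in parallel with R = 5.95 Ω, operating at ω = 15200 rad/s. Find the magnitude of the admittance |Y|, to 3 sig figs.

X_L = ωL = 8.66 Ω
X_C = 1/(ωC) = 11.5 Ω
Branch 1: Z₁ = R = 5.95 Ω
Branch 2 (series LC): Z₂ = j(X_L − X_C) = −j2.88 Ω
Parallel: Z = Z₁Z₂/(Z₁+Z₂), |Z| = 2.59 Ω, ∠Z = -64.2°
|Y| = 1/|Z| = 386 mS

386 mS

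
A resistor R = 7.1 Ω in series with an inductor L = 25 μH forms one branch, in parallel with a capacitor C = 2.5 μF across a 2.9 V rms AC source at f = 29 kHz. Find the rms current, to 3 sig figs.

ω = 2πf = 182200 rad/s
X_L = ωL = 4.56 Ω
X_C = 1/(ωC) = 2.20 Ω
Branch 1 (R+jX_L): Z₁ = 7.10 + j4.56 Ω, |Z₁| = 8.44 Ω
Branch 2 (−jX_C): Z₂ = −j2.20 Ω
Parallel: Z = Z₁Z₂/(Z₁+Z₂), |Z| = 2.48 Ω, ∠Z = -75.7°
I = V/|Z| = 2.9/2.48 = 1.17 A

1.17 A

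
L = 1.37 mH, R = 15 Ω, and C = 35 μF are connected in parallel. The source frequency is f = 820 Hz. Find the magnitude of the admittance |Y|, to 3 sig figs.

ω = 2πf = 5152 rad/s
X_L = ωL = 7.06 Ω
X_C = 1/(ωC) = 5.55 Ω
Parallel: admittances add. Y = 1/R + 1/(jωL) + jωC
Y = (0.0667 + j0.0387) S
|Y| = 0.0771 S → |Z| = 1/|Y| = 13.0 Ω, ∠Z = −∠Y = -30.1°

77.1 mS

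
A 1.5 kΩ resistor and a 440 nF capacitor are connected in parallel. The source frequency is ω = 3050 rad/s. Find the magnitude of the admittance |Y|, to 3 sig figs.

1.50 mS

X_C = 1/(ωC) = 745 Ω
Parallel: admittances add. Y = 1/R + jωC
Y = (0.000667 + j0.00134) S
|Y| = 0.00150 S → |Z| = 1/|Y| = 667 Ω, ∠Z = −∠Y = -63.6°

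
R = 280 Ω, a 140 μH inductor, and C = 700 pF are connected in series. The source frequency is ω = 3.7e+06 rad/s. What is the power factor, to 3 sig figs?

0.905

X_L = ωL = 518 Ω
X_C = 1/(ωC) = 386 Ω
Net reactance X = X_L − X_C = 132 Ω
Z = 280 + j132 Ω
|Z| = √(280² + 132²) = 310 Ω
∠Z = arctan(132/280) = 25.2°
cos φ = cos(25.2°) = 0.905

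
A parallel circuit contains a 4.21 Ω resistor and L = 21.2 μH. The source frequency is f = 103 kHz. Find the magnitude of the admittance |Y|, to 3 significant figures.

ω = 2πf = 647200 rad/s
X_L = ωL = 13.7 Ω
Parallel: admittances add. Y = 1/R + 1/(jωL)
Y = (0.238 − j0.0729) S
|Y| = 0.248 S → |Z| = 1/|Y| = 4.02 Ω, ∠Z = −∠Y = 17.1°

248 mS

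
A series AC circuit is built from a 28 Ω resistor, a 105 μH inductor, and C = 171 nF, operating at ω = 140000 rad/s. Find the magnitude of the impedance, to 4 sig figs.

X_L = ωL = 14.70 Ω
X_C = 1/(ωC) = 41.77 Ω
Net reactance X = X_L − X_C = -27.07 Ω
Z = 28.00 − j27.07 Ω
|Z| = √(28.00² + 27.07²) = 38.95 Ω

38.95 Ω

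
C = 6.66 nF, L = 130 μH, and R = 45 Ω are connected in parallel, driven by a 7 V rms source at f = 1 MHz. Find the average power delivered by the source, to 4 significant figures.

1.089 W

ω = 2πf = 6.283e+06 rad/s
X_L = ωL = 816.8 Ω
X_C = 1/(ωC) = 23.90 Ω
Parallel: admittances add. Y = 1/R + 1/(jωL) + jωC
Y = (0.02222 + j0.04062) S
|Y| = 0.04630 S → |Z| = 1/|Y| = 21.60 Ω, ∠Z = −∠Y = -61.32°
I = V/|Z| = 324.1 mA
P = VI cos φ = 7 × 0.3241 × cos(-61.32°) = 1.089 W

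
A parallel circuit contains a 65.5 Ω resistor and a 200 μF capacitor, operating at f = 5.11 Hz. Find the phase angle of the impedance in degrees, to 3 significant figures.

-22.8°

ω = 2πf = 32.11 rad/s
X_C = 1/(ωC) = 156 Ω
Parallel: admittances add. Y = 1/R + jωC
Y = (0.0153 + j0.00642) S
|Y| = 0.0166 S → |Z| = 1/|Y| = 60.4 Ω, ∠Z = −∠Y = -22.8°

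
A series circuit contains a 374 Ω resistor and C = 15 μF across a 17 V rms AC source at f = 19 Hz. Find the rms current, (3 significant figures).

25.3 mA

ω = 2πf = 119.4 rad/s
X_C = 1/(ωC) = 558 Ω
Z = 374 − j558 Ω
|Z| = √(374² + 558²) = 672 Ω
I = V/|Z| = 17/672 = 25.3 mA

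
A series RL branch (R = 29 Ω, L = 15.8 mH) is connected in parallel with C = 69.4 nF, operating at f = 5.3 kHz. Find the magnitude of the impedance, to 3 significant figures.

2330 Ω

ω = 2πf = 33300 rad/s
X_L = ωL = 526 Ω
X_C = 1/(ωC) = 433 Ω
Branch 1 (R+jX_L): Z₁ = 29.0 + j526 Ω, |Z₁| = 527 Ω
Branch 2 (−jX_C): Z₂ = −j433 Ω
Parallel: Z = Z₁Z₂/(Z₁+Z₂), |Z| = 2330 Ω, ∠Z = -75.9°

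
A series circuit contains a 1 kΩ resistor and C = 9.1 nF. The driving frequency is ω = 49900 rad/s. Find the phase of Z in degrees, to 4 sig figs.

X_C = 1/(ωC) = 2202 Ω
Z = 1000 − j2202 Ω
|Z| = √(1000² + 2202²) = 2419 Ω
∠Z = arctan(-2202/1000) = -65.58°

-65.58°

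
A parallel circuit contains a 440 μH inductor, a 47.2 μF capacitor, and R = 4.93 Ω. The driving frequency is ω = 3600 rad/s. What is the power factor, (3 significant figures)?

0.402

X_L = ωL = 1.58 Ω
X_C = 1/(ωC) = 5.89 Ω
Parallel: admittances add. Y = 1/R + 1/(jωL) + jωC
Y = (0.203 − j0.461) S
|Y| = 0.504 S → |Z| = 1/|Y| = 1.98 Ω, ∠Z = −∠Y = 66.3°
cos φ = cos(66.3°) = 0.402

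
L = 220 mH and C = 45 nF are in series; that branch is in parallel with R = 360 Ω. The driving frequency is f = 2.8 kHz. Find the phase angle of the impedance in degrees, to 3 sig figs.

7.86°

ω = 2πf = 17590 rad/s
X_L = ωL = 3870 Ω
X_C = 1/(ωC) = 1260 Ω
Branch 1: Z₁ = R = 360 Ω
Branch 2 (series LC): Z₂ = j(X_L − X_C) = j2610 Ω
Parallel: Z = Z₁Z₂/(Z₁+Z₂), |Z| = 357 Ω, ∠Z = 7.86°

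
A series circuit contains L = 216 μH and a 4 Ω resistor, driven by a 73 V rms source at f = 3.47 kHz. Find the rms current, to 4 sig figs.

ω = 2πf = 21800 rad/s
X_L = ωL = 4.709 Ω
Z = 4.000 + j4.709 Ω
|Z| = √(4.000² + 4.709²) = 6.179 Ω
I = V/|Z| = 73/6.179 = 11.81 A

11.81 A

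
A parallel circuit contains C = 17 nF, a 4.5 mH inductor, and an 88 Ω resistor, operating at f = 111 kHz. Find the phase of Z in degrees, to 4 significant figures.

-45.44°

ω = 2πf = 697400 rad/s
X_L = ωL = 3138 Ω
X_C = 1/(ωC) = 84.34 Ω
Parallel: admittances add. Y = 1/R + 1/(jωL) + jωC
Y = (0.01136 + j0.01154) S
|Y| = 0.01619 S → |Z| = 1/|Y| = 61.75 Ω, ∠Z = −∠Y = -45.44°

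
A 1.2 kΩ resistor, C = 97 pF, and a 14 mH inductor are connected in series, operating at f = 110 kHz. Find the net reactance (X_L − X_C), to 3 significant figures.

ω = 2πf = 691200 rad/s
X_L = ωL = 9680 Ω
X_C = 1/(ωC) = 14900 Ω
X = 9680 − 14900 = -5240 Ω

-5240 Ω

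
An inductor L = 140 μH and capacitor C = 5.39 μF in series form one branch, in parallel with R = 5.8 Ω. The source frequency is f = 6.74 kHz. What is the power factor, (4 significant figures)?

0.2578

ω = 2πf = 42350 rad/s
X_L = ωL = 5.929 Ω
X_C = 1/(ωC) = 4.381 Ω
Branch 1: Z₁ = R = 5.800 Ω
Branch 2 (series LC): Z₂ = j(X_L − X_C) = j1.548 Ω
Parallel: Z = Z₁Z₂/(Z₁+Z₂), |Z| = 1.495 Ω, ∠Z = 75.06°
cos φ = cos(75.06°) = 0.2578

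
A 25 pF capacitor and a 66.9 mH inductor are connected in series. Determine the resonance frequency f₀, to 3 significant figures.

ω₀ = 1/√(LC) = 1/√(0.0669 × 2.5e-11) = 773200 rad/s
f₀ = ω₀/(2π) = 123 kHz

123 kHz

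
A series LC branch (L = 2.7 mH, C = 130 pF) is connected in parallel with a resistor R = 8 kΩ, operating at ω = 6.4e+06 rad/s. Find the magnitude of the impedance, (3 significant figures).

7160 Ω

X_L = ωL = 17300 Ω
X_C = 1/(ωC) = 1200 Ω
Branch 1: Z₁ = R = 8000 Ω
Branch 2 (series LC): Z₂ = j(X_L − X_C) = j16100 Ω
Parallel: Z = Z₁Z₂/(Z₁+Z₂), |Z| = 7160 Ω, ∠Z = 26.5°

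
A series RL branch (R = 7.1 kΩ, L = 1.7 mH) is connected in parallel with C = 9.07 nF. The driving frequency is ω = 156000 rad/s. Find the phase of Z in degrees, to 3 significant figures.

X_L = ωL = 265 Ω
X_C = 1/(ωC) = 707 Ω
Branch 1 (R+jX_L): Z₁ = 7100 + j265 Ω, |Z₁| = 7100 Ω
Branch 2 (−jX_C): Z₂ = −j707 Ω
Parallel: Z = Z₁Z₂/(Z₁+Z₂), |Z| = 706 Ω, ∠Z = -84.3°

-84.3°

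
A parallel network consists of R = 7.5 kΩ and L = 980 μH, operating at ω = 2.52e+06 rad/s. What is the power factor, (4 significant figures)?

X_L = ωL = 2470 Ω
Parallel: admittances add. Y = 1/R + 1/(jωL)
Y = (0.0001333 − j0.0004049) S
|Y| = 0.0004263 S → |Z| = 1/|Y| = 2346 Ω, ∠Z = −∠Y = 71.77°
cos φ = cos(71.77°) = 0.3128

0.3128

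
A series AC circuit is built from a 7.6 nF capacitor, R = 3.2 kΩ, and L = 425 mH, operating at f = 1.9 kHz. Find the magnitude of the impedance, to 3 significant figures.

ω = 2πf = 11940 rad/s
X_L = ωL = 5070 Ω
X_C = 1/(ωC) = 11000 Ω
Net reactance X = X_L − X_C = -5950 Ω
Z = 3200 − j5950 Ω
|Z| = √(3200² + 5950²) = 6750 Ω

6750 Ω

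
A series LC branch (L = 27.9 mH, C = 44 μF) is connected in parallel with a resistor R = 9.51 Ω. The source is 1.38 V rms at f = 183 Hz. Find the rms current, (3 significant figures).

ω = 2πf = 1150 rad/s
X_L = ωL = 32.1 Ω
X_C = 1/(ωC) = 19.8 Ω
Branch 1: Z₁ = R = 9.51 Ω
Branch 2 (series LC): Z₂ = j(X_L − X_C) = j12.3 Ω
Parallel: Z = Z₁Z₂/(Z₁+Z₂), |Z| = 7.53 Ω, ∠Z = 37.7°
I = V/|Z| = 1.38/7.53 = 183 mA

183 mA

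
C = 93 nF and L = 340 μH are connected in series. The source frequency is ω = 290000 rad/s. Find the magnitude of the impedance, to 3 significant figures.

61.5 Ω

X_L = ωL = 98.6 Ω
X_C = 1/(ωC) = 37.1 Ω
Net reactance X = X_L − X_C = 61.5 Ω
Z = j61.5 Ω
|Z| = √(0² + 61.5²) = 61.5 Ω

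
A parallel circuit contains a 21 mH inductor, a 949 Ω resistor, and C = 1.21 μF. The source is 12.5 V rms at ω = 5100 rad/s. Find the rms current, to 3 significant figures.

41.7 mA

X_L = ωL = 107 Ω
X_C = 1/(ωC) = 162 Ω
Parallel: admittances add. Y = 1/R + 1/(jωL) + jωC
Y = (0.00105 − j0.00317) S
|Y| = 0.00334 S → |Z| = 1/|Y| = 300 Ω, ∠Z = −∠Y = 71.6°
I = V/|Z| = 12.5/300 = 41.7 mA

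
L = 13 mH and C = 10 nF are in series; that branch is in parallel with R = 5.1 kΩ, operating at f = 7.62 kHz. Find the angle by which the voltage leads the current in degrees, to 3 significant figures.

-74.0°

ω = 2πf = 47880 rad/s
X_L = ωL = 622 Ω
X_C = 1/(ωC) = 2090 Ω
Branch 1: Z₁ = R = 5100 Ω
Branch 2 (series LC): Z₂ = j(X_L − X_C) = −j1470 Ω
Parallel: Z = Z₁Z₂/(Z₁+Z₂), |Z| = 1410 Ω, ∠Z = -74.0°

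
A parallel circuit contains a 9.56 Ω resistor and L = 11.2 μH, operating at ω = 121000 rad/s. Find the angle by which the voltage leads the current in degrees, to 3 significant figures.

X_L = ωL = 1.36 Ω
Parallel: admittances add. Y = 1/R + 1/(jωL)
Y = (0.105 − j0.738) S
|Y| = 0.745 S → |Z| = 1/|Y| = 1.34 Ω, ∠Z = −∠Y = 81.9°

81.9°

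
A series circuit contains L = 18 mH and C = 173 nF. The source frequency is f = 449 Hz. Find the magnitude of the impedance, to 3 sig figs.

ω = 2πf = 2821 rad/s
X_L = ωL = 50.8 Ω
X_C = 1/(ωC) = 2050 Ω
Net reactance X = X_L − X_C = -2000 Ω
Z = − j2000 Ω
|Z| = √(0² + 2000²) = 2000 Ω

2000 Ω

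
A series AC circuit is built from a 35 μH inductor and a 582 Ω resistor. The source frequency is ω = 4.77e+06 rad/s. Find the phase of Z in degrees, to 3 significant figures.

X_L = ωL = 167 Ω
Z = 582 + j167 Ω
|Z| = √(582² + 167²) = 605 Ω
∠Z = arctan(167/582) = 16.0°

16.0°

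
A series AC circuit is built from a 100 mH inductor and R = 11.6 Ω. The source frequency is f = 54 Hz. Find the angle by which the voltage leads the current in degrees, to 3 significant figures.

ω = 2πf = 339.3 rad/s
X_L = ωL = 33.9 Ω
Z = 11.6 + j33.9 Ω
|Z| = √(11.6² + 33.9²) = 35.9 Ω
∠Z = arctan(33.9/11.6) = 71.1°

71.1°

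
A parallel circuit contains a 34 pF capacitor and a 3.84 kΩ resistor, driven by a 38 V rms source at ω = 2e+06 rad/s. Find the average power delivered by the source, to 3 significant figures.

376 mW

X_C = 1/(ωC) = 14700 Ω
Parallel: admittances add. Y = 1/R + jωC
Y = (0.000260 + j6.8e-05) S
|Y| = 0.000269 S → |Z| = 1/|Y| = 3720 Ω, ∠Z = −∠Y = -14.6°
I = V/|Z| = 10.2 mA
P = VI cos φ = 38 × 0.0102 × cos(-14.6°) = 376 mW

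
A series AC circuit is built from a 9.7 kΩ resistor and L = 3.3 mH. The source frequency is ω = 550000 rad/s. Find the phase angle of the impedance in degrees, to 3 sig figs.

X_L = ωL = 1820 Ω
Z = 9700 + j1820 Ω
|Z| = √(9700² + 1820²) = 9870 Ω
∠Z = arctan(1820/9700) = 10.6°

10.6°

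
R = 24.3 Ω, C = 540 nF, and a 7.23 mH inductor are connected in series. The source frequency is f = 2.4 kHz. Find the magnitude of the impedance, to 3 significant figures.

ω = 2πf = 15080 rad/s
X_L = ωL = 109 Ω
X_C = 1/(ωC) = 123 Ω
Net reactance X = X_L − X_C = -13.8 Ω
Z = 24.3 − j13.8 Ω
|Z| = √(24.3² + 13.8²) = 27.9 Ω

27.9 Ω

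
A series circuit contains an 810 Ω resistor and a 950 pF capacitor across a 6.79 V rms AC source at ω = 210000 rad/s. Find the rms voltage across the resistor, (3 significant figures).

1.08 V

X_C = 1/(ωC) = 5010 Ω
Z = 810 − j5010 Ω
|Z| = √(810² + 5010²) = 5080 Ω
I = V/|Z| = 1.34 mA
V_R = I·|Z_R| = 0.00134 × 810 = 1.08 V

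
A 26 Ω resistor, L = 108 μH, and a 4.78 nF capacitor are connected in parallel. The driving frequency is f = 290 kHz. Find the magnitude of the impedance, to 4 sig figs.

25.89 Ω

ω = 2πf = 1.822e+06 rad/s
X_L = ωL = 196.8 Ω
X_C = 1/(ωC) = 114.8 Ω
Parallel: admittances add. Y = 1/R + 1/(jωL) + jωC
Y = (0.03846 + j0.003628) S
|Y| = 0.03863 S → |Z| = 1/|Y| = 25.89 Ω, ∠Z = −∠Y = -5.389°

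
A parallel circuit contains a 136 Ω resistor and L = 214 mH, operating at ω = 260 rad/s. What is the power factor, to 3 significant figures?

0.379

X_L = ωL = 55.6 Ω
Parallel: admittances add. Y = 1/R + 1/(jωL)
Y = (0.00735 − j0.0180) S
|Y| = 0.0194 S → |Z| = 1/|Y| = 51.5 Ω, ∠Z = −∠Y = 67.7°
cos φ = cos(67.7°) = 0.379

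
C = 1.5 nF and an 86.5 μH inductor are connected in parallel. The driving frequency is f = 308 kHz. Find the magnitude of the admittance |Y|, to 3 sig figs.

3.07 mS

ω = 2πf = 1.935e+06 rad/s
X_L = ωL = 167 Ω
X_C = 1/(ωC) = 344 Ω
Parallel: admittances add. Y = 1/(jωL) + jωC
Y = (0 − j0.00307) S
|Y| = 0.00307 S → |Z| = 1/|Y| = 326 Ω, ∠Z = −∠Y = 90.0°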